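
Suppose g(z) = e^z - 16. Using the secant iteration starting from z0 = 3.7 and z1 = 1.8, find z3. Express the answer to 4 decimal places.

g(3.7) = 24.447304, g(1.8) = -9.950353
z2 = 1.800000 − (-9.950353)·(1.800000 − 3.700000) / (-9.950353 − 24.447304) = 1.800000 − (18.905670)/(-34.397657) = 2.349621
g(2.349621) = -5.518405
z3 = 2.349621 − (-5.518405)·(2.349621 − 1.800000) / (-5.518405 − (-9.950353)) = 2.349621 − (-3.033031)/(4.431948) = 3.033977

3.0340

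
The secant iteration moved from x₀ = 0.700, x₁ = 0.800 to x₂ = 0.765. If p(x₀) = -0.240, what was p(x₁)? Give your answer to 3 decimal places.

The secant line through (0.700, -0.240) and (0.800, p(x₁)) crosses zero at x₂ = 0.765.
So (0.700, -0.240), (0.800, p(x₁)), (0.765, 0) are collinear:
p(x₁) = -0.240 · (0.800 − 0.765) / (0.700 − 0.765) = -0.240 · (0.03500)/(-0.06500) = 0.12923

0.129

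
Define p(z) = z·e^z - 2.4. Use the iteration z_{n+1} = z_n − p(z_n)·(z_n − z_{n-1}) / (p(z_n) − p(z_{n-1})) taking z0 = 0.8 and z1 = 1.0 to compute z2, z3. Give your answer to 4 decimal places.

p(0.8) = -0.619567, p(1.0) = 0.318282
z2 = 1.000000 − 0.318282·(1.000000 − 0.800000) / (0.318282 − (-0.619567)) = 1.000000 − (0.063656)/(0.937849) = 0.932125
p(0.932125) = -0.032494
z3 = 0.932125 − (-0.032494)·(0.932125 − 1.000000) / (-0.032494 − 0.318282) = 0.932125 − (0.002206)/(-0.350776) = 0.938413

0.9321, 0.9384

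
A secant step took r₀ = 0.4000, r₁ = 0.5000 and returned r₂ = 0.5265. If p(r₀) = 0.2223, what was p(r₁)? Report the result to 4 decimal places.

The secant line through (0.4000, 0.2223) and (0.5000, p(r₁)) crosses zero at r₂ = 0.5265.
So (0.4000, 0.2223), (0.5000, p(r₁)), (0.5265, 0) are collinear:
p(r₁) = 0.2223 · (0.5000 − 0.5265) / (0.4000 − 0.5265) = 0.2223 · (-0.026500)/(-0.126500) = 0.046569

0.0466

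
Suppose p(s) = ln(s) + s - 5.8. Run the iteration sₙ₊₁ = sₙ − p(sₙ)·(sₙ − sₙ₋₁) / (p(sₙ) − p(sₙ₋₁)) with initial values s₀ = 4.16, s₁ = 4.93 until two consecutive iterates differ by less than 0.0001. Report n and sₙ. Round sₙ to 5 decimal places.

p(4.16) = -0.2144849, p(4.93) = 0.7253390
s₂ = 4.9300000 − 0.7253390·(0.7700000)/(0.9398239) = 4.3357280;  |Δ| = 0.5942720
p(4.3357280) = 0.0026176
s₃ = 4.3357280 − 0.0026176·(-0.5942720)/(-0.7227214) = 4.3335757;  |Δ| = 0.0021523
p(4.3335757) = -0.0000313
s₄ = 4.3335757 − (-0.0000313)·(-0.0021523)/(-0.0026489) = 4.3336011;  |Δ| = 0.0000255
|s₄ − s₃| = 0.0000255 < 0.0001

n = 4, sₙ = 4.33360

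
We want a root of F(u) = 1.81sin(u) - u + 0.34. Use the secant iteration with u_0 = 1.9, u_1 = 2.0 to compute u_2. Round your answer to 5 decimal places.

F(1.9) = 0.1528032, F(2.0) = -0.0141717
u_2 = 2.0000000 − (-0.0141717)·(2.0000000 − 1.9000000) / (-0.0141717 − 0.1528032) = 2.0000000 − (-0.0014172)/(-0.1669748) = 1.9915127

1.99151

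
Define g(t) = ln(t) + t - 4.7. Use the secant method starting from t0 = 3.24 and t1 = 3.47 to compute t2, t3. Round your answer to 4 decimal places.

g(3.24) = -0.284427, g(3.47) = 0.014155
t2 = 3.470000 − 0.014155·(3.470000 − 3.240000) / (0.014155 − (-0.284427)) = 3.470000 − (0.003256)/(0.298581) = 3.459097
g(3.459097) = 0.000104
t3 = 3.459097 − 0.000104·(3.459097 − 3.470000) / (0.000104 − 0.014155) = 3.459097 − (-0.000001)/(-0.014051) = 3.459016

3.4591, 3.4590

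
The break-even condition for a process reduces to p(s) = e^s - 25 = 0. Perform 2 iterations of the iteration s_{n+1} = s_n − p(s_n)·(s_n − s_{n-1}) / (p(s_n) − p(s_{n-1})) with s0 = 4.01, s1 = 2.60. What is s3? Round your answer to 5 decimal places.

p(4.01) = 30.1468706, p(2.60) = -11.5362620
s2 = 2.6000000 − (-11.5362620)·(2.6000000 − 4.0100000) / (-11.5362620 − 30.1468706) = 2.6000000 − (16.2661294)/(-41.6831325) = 2.9902329
p(2.9902329) = -5.1096857
s3 = 2.9902329 − (-5.1096857)·(2.9902329 − 2.6000000) / (-5.1096857 − (-11.5362620)) = 2.9902329 − (-1.9939674)/(6.4265762) = 3.3005019

3.30050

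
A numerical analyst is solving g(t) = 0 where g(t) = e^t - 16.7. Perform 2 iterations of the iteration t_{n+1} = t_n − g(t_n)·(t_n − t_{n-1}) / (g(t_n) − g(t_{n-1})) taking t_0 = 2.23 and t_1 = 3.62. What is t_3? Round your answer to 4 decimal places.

2.7371

g(2.23) = -7.400134, g(3.62) = 20.637568
t_2 = 3.620000 − 20.637568·(3.620000 − 2.230000) / (20.637568 − (-7.400134)) = 3.620000 − (28.686219)/(28.037702) = 2.596870
g(2.596870) = -3.278340
t_3 = 2.596870 − (-3.278340)·(2.596870 − 3.620000) / (-3.278340 − 20.637568) = 2.596870 − (3.354169)/(-23.915908) = 2.737118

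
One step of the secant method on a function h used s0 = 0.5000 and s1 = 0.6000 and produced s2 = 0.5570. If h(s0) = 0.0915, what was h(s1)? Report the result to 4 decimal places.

The secant line through (0.5000, 0.0915) and (0.6000, h(s1)) crosses zero at s2 = 0.5570.
So (0.5000, 0.0915), (0.6000, h(s1)), (0.5570, 0) are collinear:
h(s1) = 0.0915 · (0.6000 − 0.5570) / (0.5000 − 0.5570) = 0.0915 · (0.043000)/(-0.057000) = -0.069026

-0.0690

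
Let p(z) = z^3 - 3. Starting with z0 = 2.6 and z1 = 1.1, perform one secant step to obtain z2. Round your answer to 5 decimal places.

p(2.6) = 14.5760000, p(1.1) = -1.6690000
z2 = 1.1000000 − (-1.6690000)·(1.1000000 − 2.6000000) / (-1.6690000 − 14.5760000) = 1.1000000 − (2.5035000)/(-16.2450000) = 1.2541090

1.25411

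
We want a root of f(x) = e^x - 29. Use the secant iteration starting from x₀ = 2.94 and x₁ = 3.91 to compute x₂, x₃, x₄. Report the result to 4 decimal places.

f(2.94) = -10.084154, f(3.91) = 20.898952
x₂ = 3.910000 − 20.898952·(3.910000 − 2.940000) / (20.898952 − (-10.084154)) = 3.910000 − (20.271983)/(30.983106) = 3.255708
f(3.255708) = -3.062016
x₃ = 3.255708 − (-3.062016)·(3.255708 − 3.910000) / (-3.062016 − 20.898952) = 3.255708 − (2.003451)/(-23.960968) = 3.339322
f(3.339322) = -0.800011
x₄ = 3.339322 − (-0.800011)·(3.339322 − 3.255708) / (-0.800011 − (-3.062016)) = 3.339322 − (-0.066891)/(2.262004) = 3.368893

3.2557, 3.3393, 3.3689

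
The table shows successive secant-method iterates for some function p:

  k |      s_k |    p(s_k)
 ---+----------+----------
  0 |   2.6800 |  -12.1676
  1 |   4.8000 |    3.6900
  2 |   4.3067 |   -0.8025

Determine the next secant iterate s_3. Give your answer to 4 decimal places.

s_3 = 4.3067 − (-0.8025)·(4.3067 − 4.8000) / (-0.8025 − 3.6900)
   = 4.3067 − (0.395873)/(-4.492500) = 4.394819

4.3948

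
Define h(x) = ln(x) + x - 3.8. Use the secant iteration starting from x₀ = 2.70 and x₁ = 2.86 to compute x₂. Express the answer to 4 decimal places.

h(2.70) = -0.106748, h(2.86) = 0.110822
x₂ = 2.860000 − 0.110822·(2.860000 − 2.700000) / (0.110822 − (-0.106748)) = 2.860000 − (0.017731)/(0.217570) = 2.778502

2.7785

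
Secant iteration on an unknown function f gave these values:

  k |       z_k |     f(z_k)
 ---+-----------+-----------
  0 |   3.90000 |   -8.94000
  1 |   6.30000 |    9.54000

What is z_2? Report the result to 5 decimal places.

z_2 = 6.30000 − 9.54000·(6.30000 − 3.90000) / (9.54000 − (-8.94000))
   = 6.30000 − (22.8960000)/(18.4800000) = 5.0610390

5.06104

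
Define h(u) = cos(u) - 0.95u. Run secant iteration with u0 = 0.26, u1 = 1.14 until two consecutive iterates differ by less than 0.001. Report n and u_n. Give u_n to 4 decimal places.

n = 5, u_n = 0.7617

h(0.26) = 0.719390, h(1.14) = -0.665405
u2 = 1.140000 − (-0.665405)·(0.880000)/(-1.384795) = 0.717153;  |Δ| = 0.422847
h(0.717153) = 0.072385
u3 = 0.717153 − 0.072385·(-0.422847)/(0.737790) = 0.758639;  |Δ| = 0.041486
h(0.758639) = 0.005067
u4 = 0.758639 − 0.005067·(0.041486)/(-0.067318) = 0.761761;  |Δ| = 0.003122
h(0.761761) = -0.000051
u5 = 0.761761 − (-0.000051)·(0.003122)/(-0.005118) = 0.761730;  |Δ| = 0.000031
|u5 − u4| = 0.000031 < 0.001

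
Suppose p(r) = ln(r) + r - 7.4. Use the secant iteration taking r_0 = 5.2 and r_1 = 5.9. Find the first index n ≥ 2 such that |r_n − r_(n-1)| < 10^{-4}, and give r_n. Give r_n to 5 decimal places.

n = 4, r_n = 5.66559

p(5.2) = -0.5513414, p(5.9) = 0.2749524
r_2 = 5.9000000 − 0.2749524·(0.7000000)/(0.8262937) = 5.6670724;  |Δ| = 0.2329276
p(5.6670724) = 0.0017450
r_3 = 5.6670724 − 0.0017450·(-0.2329276)/(-0.2732073) = 5.6655846;  |Δ| = 0.0014877
p(5.6655846) = -0.0000053
r_4 = 5.6655846 − (-0.0000053)·(-0.0014877)/(-0.0017503) = 5.6655891;  |Δ| = 0.0000045
|r_4 − r_3| = 0.0000045 < 10^{-4}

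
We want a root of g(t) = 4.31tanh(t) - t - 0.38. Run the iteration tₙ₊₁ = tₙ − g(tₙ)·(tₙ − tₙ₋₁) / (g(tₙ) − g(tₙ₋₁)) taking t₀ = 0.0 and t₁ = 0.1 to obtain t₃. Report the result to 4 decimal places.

0.1155

g(0.0) = -0.380000, g(0.1) = -0.050431
t₂ = 0.100000 − (-0.050431)·(0.100000 − 0.000000) / (-0.050431 − (-0.380000)) = 0.100000 − (-0.005043)/(0.329569) = 0.115302
g(0.115302) = -0.000541
t₃ = 0.115302 − (-0.000541)·(0.115302 − 0.100000) / (-0.000541 − (-0.050431)) = 0.115302 − (-0.000008)/(0.049890) = 0.115468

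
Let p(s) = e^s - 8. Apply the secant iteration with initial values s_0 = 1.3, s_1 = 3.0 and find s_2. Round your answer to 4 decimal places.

p(1.3) = -4.330703, p(3.0) = 12.085537
s_2 = 3.000000 − 12.085537·(3.000000 − 1.300000) / (12.085537 − (-4.330703)) = 3.000000 − (20.545413)/(16.416240) = 1.748470

1.7485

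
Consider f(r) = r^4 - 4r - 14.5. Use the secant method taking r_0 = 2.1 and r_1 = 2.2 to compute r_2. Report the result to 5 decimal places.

f(2.1) = -3.4519000, f(2.2) = 0.1256000
r_2 = 2.2000000 − 0.1256000·(2.2000000 − 2.1000000) / (0.1256000 − (-3.4519000)) = 2.2000000 − (0.0125600)/(3.5775000) = 2.1964892

2.19649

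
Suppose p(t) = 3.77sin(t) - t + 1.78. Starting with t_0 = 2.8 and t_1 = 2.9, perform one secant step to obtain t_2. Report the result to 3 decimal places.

p(2.8) = 0.24291, p(2.9) = -0.21803
t_2 = 2.90000 − (-0.21803)·(2.90000 − 2.80000) / (-0.21803 − 0.24291) = 2.90000 − (-0.02180)/(-0.46094) = 2.85270

2.853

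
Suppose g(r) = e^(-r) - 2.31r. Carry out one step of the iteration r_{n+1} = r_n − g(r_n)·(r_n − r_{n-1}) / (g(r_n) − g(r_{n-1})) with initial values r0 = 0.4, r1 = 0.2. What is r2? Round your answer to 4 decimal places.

g(0.4) = -0.253680, g(0.2) = 0.356731
r2 = 0.200000 − 0.356731·(0.200000 − 0.400000) / (0.356731 − (-0.253680)) = 0.200000 − (-0.071346)/(0.610411) = 0.316882

0.3169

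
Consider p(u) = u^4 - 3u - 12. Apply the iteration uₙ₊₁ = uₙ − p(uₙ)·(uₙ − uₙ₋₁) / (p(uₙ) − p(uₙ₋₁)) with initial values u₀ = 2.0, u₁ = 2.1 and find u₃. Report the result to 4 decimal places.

p(2.0) = -2.000000, p(2.1) = 1.148100
u₂ = 2.100000 − 1.148100·(2.100000 − 2.000000) / (1.148100 − (-2.000000)) = 2.100000 − (0.114810)/(3.148100) = 2.063530
p(2.063530) = -0.058685
u₃ = 2.063530 − (-0.058685)·(2.063530 − 2.100000) / (-0.058685 − 1.148100) = 2.063530 − (0.002140)/(-1.206785) = 2.065304

2.0653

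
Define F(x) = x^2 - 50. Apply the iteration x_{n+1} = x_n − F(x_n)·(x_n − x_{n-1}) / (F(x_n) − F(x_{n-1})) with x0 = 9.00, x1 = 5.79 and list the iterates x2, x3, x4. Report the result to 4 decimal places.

F(9.00) = 31.000000, F(5.79) = -16.475900
x2 = 5.790000 − (-16.475900)·(5.790000 − 9.000000) / (-16.475900 − 31.000000) = 5.790000 − (52.887639)/(-47.475900) = 6.903989
F(6.903989) = -2.334933
x3 = 6.903989 − (-2.334933)·(6.903989 − 5.790000) / (-2.334933 − (-16.475900)) = 6.903989 − (-2.601091)/(14.140967) = 7.087929
F(7.087929) = 0.238741
x4 = 7.087929 − 0.238741·(7.087929 − 6.903989) / (0.238741 − (-2.334933)) = 7.087929 − (0.043914)/(2.573675) = 7.070866

6.9040, 7.0879, 7.0709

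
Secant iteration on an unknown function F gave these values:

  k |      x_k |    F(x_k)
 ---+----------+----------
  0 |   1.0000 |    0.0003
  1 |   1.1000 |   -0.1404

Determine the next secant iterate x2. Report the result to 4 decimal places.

x2 = 1.1000 − (-0.1404)·(1.1000 − 1.0000) / (-0.1404 − 0.0003)
   = 1.1000 − (-0.014040)/(-0.140700) = 1.000213

1.0002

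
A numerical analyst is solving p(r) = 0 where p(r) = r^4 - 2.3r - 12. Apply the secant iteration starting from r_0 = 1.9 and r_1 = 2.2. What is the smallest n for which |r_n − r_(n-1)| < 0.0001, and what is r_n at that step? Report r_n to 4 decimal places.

p(1.9) = -3.337900, p(2.2) = 6.365600
r_2 = 2.200000 − 6.365600·(0.300000)/(9.703500) = 2.003197;  |Δ| = 0.196803
p(2.003197) = -0.504810
r_3 = 2.003197 − (-0.504810)·(-0.196803)/(-6.870410) = 2.017657;  |Δ| = 0.014460
p(2.017657) = -0.068058
r_4 = 2.017657 − (-0.068058)·(0.014460)/(0.436752) = 2.019910;  |Δ| = 0.002253
p(2.019910) = 0.000916
r_5 = 2.019910 − 0.000916·(0.002253)/(0.068974) = 2.019880;  |Δ| = 0.000030
|r_5 − r_4| = 0.000030 < 0.0001

n = 5, r_n = 2.0199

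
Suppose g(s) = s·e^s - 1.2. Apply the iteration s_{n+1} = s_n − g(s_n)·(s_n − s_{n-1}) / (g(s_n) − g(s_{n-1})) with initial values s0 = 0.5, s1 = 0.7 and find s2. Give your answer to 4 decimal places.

0.6284

g(0.5) = -0.375639, g(0.7) = 0.209627
s2 = 0.700000 − 0.209627·(0.700000 − 0.500000) / (0.209627 − (-0.375639)) = 0.700000 − (0.041925)/(0.585266) = 0.628365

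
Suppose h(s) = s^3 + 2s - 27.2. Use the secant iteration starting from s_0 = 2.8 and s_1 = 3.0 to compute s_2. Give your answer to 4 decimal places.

h(2.8) = 0.352000, h(3.0) = 5.800000
s_2 = 3.000000 − 5.800000·(3.000000 − 2.800000) / (5.800000 − 0.352000) = 3.000000 − (1.160000)/(5.448000) = 2.787078

2.7871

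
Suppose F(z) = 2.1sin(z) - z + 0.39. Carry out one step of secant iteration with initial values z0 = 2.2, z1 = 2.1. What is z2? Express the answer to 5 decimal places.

F(2.2) = -0.1121576, F(2.1) = 0.1027397
z2 = 2.1000000 − 0.1027397·(2.1000000 − 2.2000000) / (0.1027397 − (-0.1121576)) = 2.1000000 − (-0.0102740)/(0.2148972) = 2.1478087

2.14781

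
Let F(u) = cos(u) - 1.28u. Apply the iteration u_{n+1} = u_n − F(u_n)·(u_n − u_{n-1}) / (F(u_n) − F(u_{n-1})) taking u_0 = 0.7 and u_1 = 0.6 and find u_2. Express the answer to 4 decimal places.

0.6304

F(0.7) = -0.131158, F(0.6) = 0.057336
u_2 = 0.600000 − 0.057336·(0.600000 − 0.700000) / (0.057336 − (-0.131158)) = 0.600000 − (-0.005734)/(0.188493) = 0.630418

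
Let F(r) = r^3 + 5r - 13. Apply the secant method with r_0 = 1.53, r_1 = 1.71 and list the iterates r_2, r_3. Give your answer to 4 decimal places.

F(1.53) = -1.768423, F(1.71) = 0.550211
r_2 = 1.710000 − 0.550211·(1.710000 − 1.530000) / (0.550211 − (-1.768423)) = 1.710000 − (0.099038)/(2.318634) = 1.667286
F(1.667286) = -0.028776
r_3 = 1.667286 − (-0.028776)·(1.667286 − 1.710000) / (-0.028776 − 0.550211) = 1.667286 − (0.001229)/(-0.578987) = 1.669409

1.6673, 1.6694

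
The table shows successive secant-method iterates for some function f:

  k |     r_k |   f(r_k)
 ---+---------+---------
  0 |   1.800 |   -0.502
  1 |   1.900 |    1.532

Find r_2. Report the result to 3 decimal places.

1.825

r_2 = 1.900 − 1.532·(1.900 − 1.800) / (1.532 − (-0.502))
   = 1.900 − (0.15320)/(2.03400) = 1.82468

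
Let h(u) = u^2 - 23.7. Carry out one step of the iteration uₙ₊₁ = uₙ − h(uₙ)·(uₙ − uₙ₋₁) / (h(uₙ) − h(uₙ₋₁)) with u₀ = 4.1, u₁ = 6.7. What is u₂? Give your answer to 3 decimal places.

h(4.1) = -6.89000, h(6.7) = 21.19000
u₂ = 6.70000 − 21.19000·(6.70000 − 4.10000) / (21.19000 − (-6.89000)) = 6.70000 − (55.09400)/(28.08000) = 4.73796

4.738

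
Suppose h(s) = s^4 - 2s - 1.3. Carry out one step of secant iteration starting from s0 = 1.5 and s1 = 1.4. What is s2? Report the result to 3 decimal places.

h(1.5) = 0.76250, h(1.4) = -0.25840
s2 = 1.40000 − (-0.25840)·(1.40000 − 1.50000) / (-0.25840 − 0.76250) = 1.40000 − (0.02584)/(-1.02090) = 1.42531

1.425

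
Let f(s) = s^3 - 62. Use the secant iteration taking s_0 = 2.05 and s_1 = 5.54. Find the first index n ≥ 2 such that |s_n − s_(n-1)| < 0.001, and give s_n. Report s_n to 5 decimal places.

f(2.05) = -53.3848750, f(5.54) = 108.0314640
s_2 = 5.5400000 − 108.0314640·(3.4900000)/(161.4163390) = 3.2042401;  |Δ| = 2.3357599
f(3.2042401) = -29.1015710
s_3 = 3.2042401 − (-29.1015710)·(-2.3357599)/(-137.1330350) = 3.6999214;  |Δ| = 0.4956813
f(3.6999214) = -11.3502271
s_4 = 3.6999214 − (-11.3502271)·(0.4956813)/(17.7513439) = 4.0168605;  |Δ| = 0.3169391
f(4.0168605) = 2.8127224
s_5 = 4.0168605 − 2.8127224·(0.3169391)/(14.1629495) = 3.9539173;  |Δ| = 0.0629432
f(3.9539173) = -0.1865832
s_6 = 3.9539173 − (-0.1865832)·(-0.0629432)/(-2.9993057) = 3.9578329;  |Δ| = 0.0039156
f(3.9578329) = -0.0027571
s_7 = 3.9578329 − (-0.0027571)·(0.0039156)/(0.1838262) = 3.9578917;  |Δ| = 0.0000587
|s_7 − s_6| = 0.0000587 < 0.001

n = 7, s_n = 3.95789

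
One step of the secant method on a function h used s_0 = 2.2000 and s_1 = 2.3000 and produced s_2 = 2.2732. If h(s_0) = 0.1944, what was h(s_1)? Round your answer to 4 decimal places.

-0.0712

The secant line through (2.2000, 0.1944) and (2.3000, h(s_1)) crosses zero at s_2 = 2.2732.
So (2.2000, 0.1944), (2.3000, h(s_1)), (2.2732, 0) are collinear:
h(s_1) = 0.1944 · (2.3000 − 2.2732) / (2.2000 − 2.2732) = 0.1944 · (0.026800)/(-0.073200) = -0.071174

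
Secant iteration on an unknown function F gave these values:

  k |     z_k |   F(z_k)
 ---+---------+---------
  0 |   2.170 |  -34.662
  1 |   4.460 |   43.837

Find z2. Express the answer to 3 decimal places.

z2 = 4.460 − 43.837·(4.460 − 2.170) / (43.837 − (-34.662))
   = 4.460 − (100.38673)/(78.49900) = 3.18117

3.181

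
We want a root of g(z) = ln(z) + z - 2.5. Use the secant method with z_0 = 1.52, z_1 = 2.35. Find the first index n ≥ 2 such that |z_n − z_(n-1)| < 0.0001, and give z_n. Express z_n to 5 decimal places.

n = 5, z_n = 1.87265

g(1.52) = -0.5612897, g(2.35) = 0.7044153
z_2 = 2.3500000 − 0.7044153·(0.8300000)/(1.2657050) = 1.8880719;  |Δ| = 0.4619281
g(1.8880719) = 0.0236280
z_3 = 1.8880719 − 0.0236280·(-0.4619281)/(-0.6807873) = 1.8720398;  |Δ| = 0.0160321
g(1.8720398) = -0.0009316
z_4 = 1.8720398 − (-0.0009316)·(-0.0160321)/(-0.0245596) = 1.8726479;  |Δ| = 0.0006081
g(1.8726479) = 0.0000013
z_5 = 1.8726479 − 0.0000013·(0.0006081)/(0.0009329) = 1.8726470;  |Δ| = 0.0000009
|z_5 − z_4| = 0.0000009 < 0.0001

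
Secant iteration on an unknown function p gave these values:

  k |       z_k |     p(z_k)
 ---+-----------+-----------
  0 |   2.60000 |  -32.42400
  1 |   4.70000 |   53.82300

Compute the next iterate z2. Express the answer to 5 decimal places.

3.38948

z2 = 4.70000 − 53.82300·(4.70000 − 2.60000) / (53.82300 − (-32.42400))
   = 4.70000 − (113.0283000)/(86.2470000) = 3.3894814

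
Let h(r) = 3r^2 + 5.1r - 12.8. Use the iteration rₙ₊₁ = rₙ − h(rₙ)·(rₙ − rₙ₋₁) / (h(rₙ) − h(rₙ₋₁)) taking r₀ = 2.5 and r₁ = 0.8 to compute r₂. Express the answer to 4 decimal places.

1.2533

h(2.5) = 18.700000, h(0.8) = -6.800000
r₂ = 0.800000 − (-6.800000)·(0.800000 − 2.500000) / (-6.800000 − 18.700000) = 0.800000 − (11.560000)/(-25.500000) = 1.253333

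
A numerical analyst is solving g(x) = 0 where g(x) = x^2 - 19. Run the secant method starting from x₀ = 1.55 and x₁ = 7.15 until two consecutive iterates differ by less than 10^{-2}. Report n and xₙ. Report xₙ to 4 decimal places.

g(1.55) = -16.597500, g(7.15) = 32.122500
x₂ = 7.150000 − 32.122500·(5.600000)/(48.720000) = 3.457759;  |Δ| = 3.692241
g(3.457759) = -7.043905
x₃ = 3.457759 − (-7.043905)·(-3.692241)/(-39.166405) = 4.121792;  |Δ| = 0.664033
g(4.121792) = -2.010831
x₄ = 4.121792 − (-2.010831)·(0.664033)/(5.033074) = 4.387089;  |Δ| = 0.265297
g(4.387089) = 0.246548
x₅ = 4.387089 − 0.246548·(0.265297)/(2.257379) = 4.358113;  |Δ| = 0.028975
g(4.358113) = -0.006848
x₆ = 4.358113 − (-0.006848)·(-0.028975)/(-0.253396) = 4.358896;  |Δ| = 0.000783
|x₆ − x₅| = 0.000783 < 10^{-2}

n = 6, xₙ = 4.3589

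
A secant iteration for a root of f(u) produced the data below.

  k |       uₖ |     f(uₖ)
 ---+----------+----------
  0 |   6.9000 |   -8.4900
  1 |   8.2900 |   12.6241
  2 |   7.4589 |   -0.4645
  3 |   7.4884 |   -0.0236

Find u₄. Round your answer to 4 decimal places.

7.4900

u₄ = 7.4884 − (-0.0236)·(7.4884 − 7.4589) / (-0.0236 − (-0.4645))
   = 7.4884 − (-0.000696)/(0.440900) = 7.489979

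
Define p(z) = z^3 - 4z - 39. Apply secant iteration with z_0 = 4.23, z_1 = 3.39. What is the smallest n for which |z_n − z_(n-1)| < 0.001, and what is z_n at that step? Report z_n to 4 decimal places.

n = 5, z_n = 3.7828

p(4.23) = 19.766967, p(3.39) = -13.601781
z_2 = 3.390000 − (-13.601781)·(-0.840000)/(-33.368748) = 3.732401;  |Δ| = 0.342401
p(3.732401) = -1.934204
z_3 = 3.732401 − (-1.934204)·(0.342401)/(11.667577) = 3.789163;  |Δ| = 0.056762
p(3.789163) = 0.247226
z_4 = 3.789163 − 0.247226·(0.056762)/(2.181430) = 3.782730;  |Δ| = 0.006433
p(3.782730) = -0.003660
z_5 = 3.782730 − (-0.003660)·(-0.006433)/(-0.250886) = 3.782824;  |Δ| = 0.000094
|z_5 − z_4| = 0.000094 < 0.001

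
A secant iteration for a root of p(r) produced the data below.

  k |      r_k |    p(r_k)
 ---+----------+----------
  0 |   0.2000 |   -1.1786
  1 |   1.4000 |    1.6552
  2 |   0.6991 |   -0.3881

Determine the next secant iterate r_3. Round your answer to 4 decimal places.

0.8322

r_3 = 0.6991 − (-0.3881)·(0.6991 − 1.4000) / (-0.3881 − 1.6552)
   = 0.6991 − (0.272019)/(-2.043300) = 0.832227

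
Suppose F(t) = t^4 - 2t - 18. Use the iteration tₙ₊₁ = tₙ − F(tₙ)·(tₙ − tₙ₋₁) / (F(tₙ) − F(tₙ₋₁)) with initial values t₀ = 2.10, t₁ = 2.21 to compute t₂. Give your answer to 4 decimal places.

F(2.10) = -2.751900, F(2.21) = 1.434433
t₂ = 2.210000 − 1.434433·(2.210000 − 2.100000) / (1.434433 − (-2.751900)) = 2.210000 − (0.157788)/(4.186333) = 2.172309

2.1723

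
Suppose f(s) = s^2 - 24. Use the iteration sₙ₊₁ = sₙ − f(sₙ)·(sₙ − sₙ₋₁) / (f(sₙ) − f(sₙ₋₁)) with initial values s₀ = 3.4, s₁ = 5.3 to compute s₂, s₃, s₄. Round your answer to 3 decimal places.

f(3.4) = -12.44000, f(5.3) = 4.09000
s₂ = 5.30000 − 4.09000·(5.30000 − 3.40000) / (4.09000 − (-12.44000)) = 5.30000 − (7.77100)/(16.53000) = 4.82989
f(4.82989) = -0.67221
s₃ = 4.82989 − (-0.67221)·(4.82989 − 5.30000) / (-0.67221 − 4.09000) = 4.82989 − (0.31602)/(-4.76221) = 4.89624
f(4.89624) = -0.02679
s₄ = 4.89624 − (-0.02679)·(4.89624 − 4.82989) / (-0.02679 − (-0.67221)) = 4.89624 − (-0.00178)/(0.64542) = 4.89900

4.830, 4.896, 4.899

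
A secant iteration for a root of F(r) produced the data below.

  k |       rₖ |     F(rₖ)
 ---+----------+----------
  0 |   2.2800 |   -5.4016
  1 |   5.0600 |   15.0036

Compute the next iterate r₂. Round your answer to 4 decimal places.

3.0159

r₂ = 5.0600 − 15.0036·(5.0600 − 2.2800) / (15.0036 − (-5.4016))
   = 5.0600 − (41.710008)/(20.405200) = 3.015913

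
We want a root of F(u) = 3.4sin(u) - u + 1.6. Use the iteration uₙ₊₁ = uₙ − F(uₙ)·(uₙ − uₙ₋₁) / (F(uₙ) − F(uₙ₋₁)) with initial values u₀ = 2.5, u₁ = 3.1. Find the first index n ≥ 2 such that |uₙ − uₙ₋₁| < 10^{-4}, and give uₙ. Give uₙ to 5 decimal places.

F(2.5) = 1.1348053, F(3.1) = -1.3586257
u₂ = 3.1000000 − (-1.3586257)·(0.6000000)/(-2.4934310) = 2.7730708;  |Δ| = 0.3269292
F(2.7730708) = 0.0517348
u₃ = 2.7730708 − 0.0517348·(-0.3269292)/(1.4103605) = 2.7850632;  |Δ| = 0.0119924
F(2.7850632) = 0.0016186
u₄ = 2.7850632 − 0.0016186·(0.0119924)/(-0.0501162) = 2.7854505;  |Δ| = 0.0003873
F(2.7854505) = -0.0000029
u₅ = 2.7854505 − (-0.0000029)·(0.0003873)/(-0.0016215) = 2.7854498;  |Δ| = 0.0000007
|u₅ − u₄| = 0.0000007 < 10^{-4}

n = 5, uₙ = 2.78545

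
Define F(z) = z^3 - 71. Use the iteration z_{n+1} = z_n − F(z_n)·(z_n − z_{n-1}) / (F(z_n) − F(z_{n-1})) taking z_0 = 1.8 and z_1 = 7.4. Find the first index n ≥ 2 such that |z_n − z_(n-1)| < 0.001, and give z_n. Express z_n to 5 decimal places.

n = 8, z_n = 4.14082

F(1.8) = -65.1680000, F(7.4) = 334.2240000
z_2 = 7.4000000 − 334.2240000·(5.6000000)/(399.3920000) = 2.7137409;  |Δ| = 4.6862591
F(2.7137409) = -51.0149548
z_3 = 2.7137409 − (-51.0149548)·(-4.6862591)/(-385.2389548) = 3.3343149;  |Δ| = 0.6205740
F(3.3343149) = -33.9302333
z_4 = 3.3343149 − (-33.9302333)·(0.6205740)/(17.0847215) = 4.5667741;  |Δ| = 1.2324592
F(4.5667741) = 24.2420199
z_5 = 4.5667741 − 24.2420199·(1.2324592)/(58.1722533) = 4.0531736;  |Δ| = 0.5136005
F(4.0531736) = -4.4135878
z_6 = 4.0531736 − (-4.4135878)·(-0.5136005)/(-28.6556078) = 4.1322793;  |Δ| = 0.0791057
F(4.1322793) = -0.4383069
z_7 = 4.1322793 − (-0.4383069)·(0.0791057)/(3.9752809) = 4.1410013;  |Δ| = 0.0087220
F(4.1410013) = 0.0094425
z_8 = 4.1410013 − 0.0094425·(0.0087220)/(0.4477494) = 4.1408174;  |Δ| = 0.0001839
|z_8 − z_7| = 0.0001839 < 0.001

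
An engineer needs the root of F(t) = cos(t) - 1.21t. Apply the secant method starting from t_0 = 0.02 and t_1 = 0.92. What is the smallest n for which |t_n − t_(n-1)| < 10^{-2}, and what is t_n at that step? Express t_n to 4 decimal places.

n = 4, t_n = 0.6553

F(0.02) = 0.975600, F(0.92) = -0.507380
t_2 = 0.920000 − (-0.507380)·(0.900000)/(-1.482980) = 0.612078;  |Δ| = 0.307922
F(0.612078) = 0.077841
t_3 = 0.612078 − 0.077841·(-0.307922)/(0.585221) = 0.653035;  |Δ| = 0.040957
F(0.653035) = 0.004070
t_4 = 0.653035 − 0.004070·(0.040957)/(-0.073771) = 0.655295;  |Δ| = 0.002260
|t_4 − t_3| = 0.002260 < 10^{-2}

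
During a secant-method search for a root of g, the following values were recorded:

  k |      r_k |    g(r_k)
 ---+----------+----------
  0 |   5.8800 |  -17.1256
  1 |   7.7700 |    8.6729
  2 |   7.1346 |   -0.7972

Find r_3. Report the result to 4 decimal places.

7.1881

r_3 = 7.1346 − (-0.7972)·(7.1346 − 7.7700) / (-0.7972 − 8.6729)
   = 7.1346 − (0.506541)/(-9.470100) = 7.188088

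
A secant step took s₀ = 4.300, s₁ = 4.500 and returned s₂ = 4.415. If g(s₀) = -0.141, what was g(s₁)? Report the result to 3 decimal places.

0.104

The secant line through (4.300, -0.141) and (4.500, g(s₁)) crosses zero at s₂ = 4.415.
So (4.300, -0.141), (4.500, g(s₁)), (4.415, 0) are collinear:
g(s₁) = -0.141 · (4.500 − 4.415) / (4.300 − 4.415) = -0.141 · (0.08500)/(-0.11500) = 0.10422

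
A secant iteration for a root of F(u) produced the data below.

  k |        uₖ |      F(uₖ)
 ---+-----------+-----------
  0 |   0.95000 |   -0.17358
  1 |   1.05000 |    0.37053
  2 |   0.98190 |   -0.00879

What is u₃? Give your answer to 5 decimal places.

u₃ = 0.98190 − (-0.00879)·(0.98190 − 1.05000) / (-0.00879 − 0.37053)
   = 0.98190 − (0.0005986)/(-0.3793200) = 0.9834781

0.98348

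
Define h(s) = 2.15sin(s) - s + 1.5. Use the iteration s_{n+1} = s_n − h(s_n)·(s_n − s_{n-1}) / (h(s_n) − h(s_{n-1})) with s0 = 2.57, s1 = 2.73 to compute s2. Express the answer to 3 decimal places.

h(2.57) = 0.09309, h(2.73) = -0.36985
s2 = 2.73000 − (-0.36985)·(2.73000 − 2.57000) / (-0.36985 − 0.09309) = 2.73000 − (-0.05918)/(-0.46294) = 2.60217

2.602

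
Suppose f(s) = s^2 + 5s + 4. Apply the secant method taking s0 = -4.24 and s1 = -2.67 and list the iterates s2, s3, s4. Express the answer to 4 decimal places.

-3.8329, -4.1479, -3.9917

f(-4.24) = 0.777600, f(-2.67) = -2.221100
s2 = -2.670000 − (-2.221100)·(-2.670000 − (-4.240000)) / (-2.221100 − 0.777600) = -2.670000 − (-3.487127)/(-2.998700) = -3.832880
f(-3.832880) = -0.473432
s3 = -3.832880 − (-0.473432)·(-3.832880 − (-2.670000)) / (-0.473432 − (-2.221100)) = -3.832880 − (0.550544)/(1.747668) = -4.147896
f(-4.147896) = 0.465562
s4 = -4.147896 − 0.465562·(-4.147896 − (-3.832880)) / (0.465562 − (-0.473432)) = -4.147896 − (-0.146660)/(0.938994) = -3.991708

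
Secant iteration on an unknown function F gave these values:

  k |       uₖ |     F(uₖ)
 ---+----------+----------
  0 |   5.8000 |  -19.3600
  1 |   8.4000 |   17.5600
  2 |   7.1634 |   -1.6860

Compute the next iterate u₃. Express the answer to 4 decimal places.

u₃ = 7.1634 − (-1.6860)·(7.1634 − 8.4000) / (-1.6860 − 17.5600)
   = 7.1634 − (2.084908)/(-19.246000) = 7.271729

7.2717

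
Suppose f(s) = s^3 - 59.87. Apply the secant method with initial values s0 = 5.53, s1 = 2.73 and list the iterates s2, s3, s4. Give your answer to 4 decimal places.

3.4739, 4.0927, 3.8909

f(5.53) = 109.242377, f(2.73) = -39.523583
s2 = 2.730000 − (-39.523583)·(2.730000 − 5.530000) / (-39.523583 − 109.242377) = 2.730000 − (110.666032)/(-148.765960) = 3.473894
f(3.473894) = -17.947275
s3 = 3.473894 − (-17.947275)·(3.473894 − 2.730000) / (-17.947275 − (-39.523583)) = 3.473894 − (-13.350861)/(21.576308) = 4.092668
f(4.092668) = 8.681890
s4 = 4.092668 − 8.681890·(4.092668 − 3.473894) / (8.681890 − (-17.947275)) = 4.092668 − (5.372129)/(26.629165) = 3.890929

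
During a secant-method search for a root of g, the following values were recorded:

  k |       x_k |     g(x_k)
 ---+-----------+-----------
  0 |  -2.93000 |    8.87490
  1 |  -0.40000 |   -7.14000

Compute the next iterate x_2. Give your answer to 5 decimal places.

-1.52796

x_2 = -0.40000 − (-7.14000)·(-0.40000 − (-2.93000)) / (-7.14000 − 8.87490)
   = -0.40000 − (-18.0642000)/(-16.0149000) = -1.5279621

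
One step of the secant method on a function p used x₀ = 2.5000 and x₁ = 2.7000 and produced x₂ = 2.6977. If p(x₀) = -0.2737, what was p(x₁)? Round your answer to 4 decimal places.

The secant line through (2.5000, -0.2737) and (2.7000, p(x₁)) crosses zero at x₂ = 2.6977.
So (2.5000, -0.2737), (2.7000, p(x₁)), (2.6977, 0) are collinear:
p(x₁) = -0.2737 · (2.7000 − 2.6977) / (2.5000 − 2.6977) = -0.2737 · (0.002300)/(-0.197700) = 0.003184

0.0032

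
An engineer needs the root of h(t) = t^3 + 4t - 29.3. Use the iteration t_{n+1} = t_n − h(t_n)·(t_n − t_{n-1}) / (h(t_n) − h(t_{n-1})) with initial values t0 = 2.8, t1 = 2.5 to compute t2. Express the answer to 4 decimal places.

h(2.8) = 3.852000, h(2.5) = -3.675000
t2 = 2.500000 − (-3.675000)·(2.500000 − 2.800000) / (-3.675000 − 3.852000) = 2.500000 − (1.102500)/(-7.527000) = 2.646473

2.6465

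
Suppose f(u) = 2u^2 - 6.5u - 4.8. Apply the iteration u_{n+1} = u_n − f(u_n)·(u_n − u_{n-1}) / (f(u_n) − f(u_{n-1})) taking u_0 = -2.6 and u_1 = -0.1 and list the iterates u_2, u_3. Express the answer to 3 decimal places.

-0.447, -0.644

f(-2.6) = 25.62000, f(-0.1) = -4.13000
u_2 = -0.10000 − (-4.13000)·(-0.10000 − (-2.60000)) / (-4.13000 − 25.62000) = -0.10000 − (-10.32500)/(-29.75000) = -0.44706
f(-0.44706) = -1.49439
u_3 = -0.44706 − (-1.49439)·(-0.44706 − (-0.10000)) / (-1.49439 − (-4.13000)) = -0.44706 − (0.51864)/(2.63561) = -0.64384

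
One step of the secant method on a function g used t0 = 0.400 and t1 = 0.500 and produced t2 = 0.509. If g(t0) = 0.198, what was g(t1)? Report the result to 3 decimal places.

0.016

The secant line through (0.400, 0.198) and (0.500, g(t1)) crosses zero at t2 = 0.509.
So (0.400, 0.198), (0.500, g(t1)), (0.509, 0) are collinear:
g(t1) = 0.198 · (0.500 − 0.509) / (0.400 − 0.509) = 0.198 · (-0.00900)/(-0.10900) = 0.01635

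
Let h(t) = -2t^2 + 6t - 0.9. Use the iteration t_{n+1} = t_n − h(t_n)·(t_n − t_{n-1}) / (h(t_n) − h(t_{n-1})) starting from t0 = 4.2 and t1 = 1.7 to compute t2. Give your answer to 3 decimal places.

h(4.2) = -10.98000, h(1.7) = 3.52000
t2 = 1.70000 − 3.52000·(1.70000 − 4.20000) / (3.52000 − (-10.98000)) = 1.70000 − (-8.80000)/(14.50000) = 2.30690

2.307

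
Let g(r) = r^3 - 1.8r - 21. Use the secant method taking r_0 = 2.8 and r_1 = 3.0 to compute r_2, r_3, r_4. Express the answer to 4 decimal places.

g(2.8) = -4.088000, g(3.0) = 0.600000
r_2 = 3.000000 − 0.600000·(3.000000 − 2.800000) / (0.600000 − (-4.088000)) = 3.000000 − (0.120000)/(4.688000) = 2.974403
g(2.974403) = -0.039171
r_3 = 2.974403 − (-0.039171)·(2.974403 − 3.000000) / (-0.039171 − 0.600000) = 2.974403 − (0.001003)/(-0.639171) = 2.975971
g(2.975971) = -0.000337
r_4 = 2.975971 − (-0.000337)·(2.975971 − 2.974403) / (-0.000337 − (-0.039171)) = 2.975971 − (-0.000001)/(0.038834) = 2.975985

2.9744, 2.9760, 2.9760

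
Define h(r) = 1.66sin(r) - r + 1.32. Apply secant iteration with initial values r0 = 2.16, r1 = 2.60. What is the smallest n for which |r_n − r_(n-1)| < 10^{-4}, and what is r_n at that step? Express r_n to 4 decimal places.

n = 5, r_n = 2.4185

h(2.16) = 0.540097, h(2.60) = -0.424268
r2 = 2.600000 − (-0.424268)·(0.440000)/(-0.964364) = 2.406424;  |Δ| = 0.193576
h(2.406424) = 0.026958
r3 = 2.406424 − 0.026958·(-0.193576)/(0.451226) = 2.417989;  |Δ| = 0.011565
h(2.417989) = 0.001079
r4 = 2.417989 − 0.001079·(0.011565)/(-0.025879) = 2.418472;  |Δ| = 0.000482
h(2.418472) = -0.000003
r5 = 2.418472 − (-0.000003)·(0.000482)/(-0.001083) = 2.418470;  |Δ| = 0.000001
|r5 − r4| = 0.000001 < 10^{-4}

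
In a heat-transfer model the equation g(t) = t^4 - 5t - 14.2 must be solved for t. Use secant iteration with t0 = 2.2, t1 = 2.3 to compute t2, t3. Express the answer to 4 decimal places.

g(2.2) = -1.774400, g(2.3) = 2.284100
t2 = 2.300000 − 2.284100·(2.300000 − 2.200000) / (2.284100 − (-1.774400)) = 2.300000 − (0.228410)/(4.058500) = 2.243721
g(2.243721) = -0.074607
t3 = 2.243721 − (-0.074607)·(2.243721 − 2.300000) / (-0.074607 − 2.284100) = 2.243721 − (0.004199)/(-2.358707) = 2.245501

2.2437, 2.2455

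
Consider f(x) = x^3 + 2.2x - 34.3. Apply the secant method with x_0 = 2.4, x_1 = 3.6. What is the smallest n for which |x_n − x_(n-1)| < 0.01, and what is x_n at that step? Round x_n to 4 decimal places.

n = 5, x_n = 3.0238

f(2.4) = -15.196000, f(3.6) = 20.276000
x_2 = 3.600000 − 20.276000·(1.200000)/(35.472000) = 2.914073;  |Δ| = 0.685927
f(2.914073) = -3.143250
x_3 = 2.914073 − (-3.143250)·(-0.685927)/(-23.419250) = 3.006136;  |Δ| = 0.092063
f(3.006136) = -0.520496
x_4 = 3.006136 − (-0.520496)·(0.092063)/(2.622754) = 3.024406;  |Δ| = 0.018270
f(3.024406) = 0.018031
x_5 = 3.024406 − 0.018031·(0.018270)/(0.538527) = 3.023794;  |Δ| = 0.000612
|x_5 − x_4| = 0.000612 < 0.01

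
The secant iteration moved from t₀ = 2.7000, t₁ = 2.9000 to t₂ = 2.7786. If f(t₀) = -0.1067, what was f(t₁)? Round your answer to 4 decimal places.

The secant line through (2.7000, -0.1067) and (2.9000, f(t₁)) crosses zero at t₂ = 2.7786.
So (2.7000, -0.1067), (2.9000, f(t₁)), (2.7786, 0) are collinear:
f(t₁) = -0.1067 · (2.9000 − 2.7786) / (2.7000 − 2.7786) = -0.1067 · (0.121400)/(-0.078600) = 0.164801

0.1648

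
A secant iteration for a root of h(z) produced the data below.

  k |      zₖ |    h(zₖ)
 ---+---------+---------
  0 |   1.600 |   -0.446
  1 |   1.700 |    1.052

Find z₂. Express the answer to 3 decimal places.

z₂ = 1.700 − 1.052·(1.700 − 1.600) / (1.052 − (-0.446))
   = 1.700 − (0.10520)/(1.49800) = 1.62977

1.630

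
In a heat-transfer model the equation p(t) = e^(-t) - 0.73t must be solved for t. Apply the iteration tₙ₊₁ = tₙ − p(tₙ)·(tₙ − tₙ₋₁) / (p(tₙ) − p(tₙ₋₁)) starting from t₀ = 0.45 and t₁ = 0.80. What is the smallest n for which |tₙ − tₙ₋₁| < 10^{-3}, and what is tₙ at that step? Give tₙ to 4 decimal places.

p(0.45) = 0.309128, p(0.80) = -0.134671
t₂ = 0.800000 − (-0.134671)·(0.350000)/(-0.443799) = 0.693792;  |Δ| = 0.106208
p(0.693792) = -0.006791
t₃ = 0.693792 − (-0.006791)·(-0.106208)/(0.127880) = 0.688152;  |Δ| = 0.005640
p(0.688152) = 0.000152
t₄ = 0.688152 − 0.000152·(-0.005640)/(0.006943) = 0.688276;  |Δ| = 0.000124
|t₄ − t₃| = 0.000124 < 10^{-3}

n = 4, tₙ = 0.6883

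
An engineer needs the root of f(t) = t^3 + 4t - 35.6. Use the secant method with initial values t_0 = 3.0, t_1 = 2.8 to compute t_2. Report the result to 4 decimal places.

f(3.0) = 3.400000, f(2.8) = -2.448000
t_2 = 2.800000 − (-2.448000)·(2.800000 − 3.000000) / (-2.448000 − 3.400000) = 2.800000 − (0.489600)/(-5.848000) = 2.883721

2.8837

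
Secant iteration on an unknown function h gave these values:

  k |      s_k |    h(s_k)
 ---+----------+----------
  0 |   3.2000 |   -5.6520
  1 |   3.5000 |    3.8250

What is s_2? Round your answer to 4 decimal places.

3.3789

s_2 = 3.5000 − 3.8250·(3.5000 − 3.2000) / (3.8250 − (-5.6520))
   = 3.5000 − (1.147500)/(9.477000) = 3.378917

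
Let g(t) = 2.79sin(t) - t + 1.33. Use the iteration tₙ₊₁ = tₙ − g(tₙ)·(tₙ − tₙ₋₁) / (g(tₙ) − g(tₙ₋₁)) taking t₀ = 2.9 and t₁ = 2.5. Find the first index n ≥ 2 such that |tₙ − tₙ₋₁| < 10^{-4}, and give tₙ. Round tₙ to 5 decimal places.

n = 5, tₙ = 2.64912

g(2.9) = -0.9024944, g(2.5) = 0.4997373
t₂ = 2.5000000 − 0.4997373·(-0.4000000)/(1.4022317) = 2.6425548;  |Δ| = 0.1425548
g(2.6425548) = 0.0226859
t₃ = 2.6425548 − 0.0226859·(0.1425548)/(-0.4770514) = 2.6493340;  |Δ| = 0.0067791
g(2.6493340) = -0.0007308
t₄ = 2.6493340 − (-0.0007308)·(0.0067791)/(-0.0234168) = 2.6491224;  |Δ| = 0.0002116
g(2.6491224) = 0.0000009
t₅ = 2.6491224 − 0.0000009·(-0.0002116)/(0.0007318) = 2.6491226;  |Δ| = 0.0000003
|t₅ − t₄| = 0.0000003 < 10^{-4}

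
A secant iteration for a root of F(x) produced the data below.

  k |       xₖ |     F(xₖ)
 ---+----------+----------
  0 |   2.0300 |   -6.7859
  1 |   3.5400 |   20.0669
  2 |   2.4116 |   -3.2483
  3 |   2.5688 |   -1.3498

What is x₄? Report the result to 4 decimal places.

x₄ = 2.5688 − (-1.3498)·(2.5688 − 2.4116) / (-1.3498 − (-3.2483))
   = 2.5688 − (-0.212189)/(1.898500) = 2.680566

2.6806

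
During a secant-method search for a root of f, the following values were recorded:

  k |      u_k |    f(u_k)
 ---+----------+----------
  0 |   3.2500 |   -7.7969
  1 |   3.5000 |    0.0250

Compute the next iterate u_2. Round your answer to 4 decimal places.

u_2 = 3.5000 − 0.0250·(3.5000 − 3.2500) / (0.0250 − (-7.7969))
   = 3.5000 − (0.006250)/(7.821900) = 3.499201

3.4992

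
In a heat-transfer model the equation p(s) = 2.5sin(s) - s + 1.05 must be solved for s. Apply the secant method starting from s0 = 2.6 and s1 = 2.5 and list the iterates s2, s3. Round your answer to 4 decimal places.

p(2.6) = -0.261247, p(2.5) = 0.046180
s2 = 2.500000 − 0.046180·(2.500000 − 2.600000) / (0.046180 − (-0.261247)) = 2.500000 − (-0.004618)/(0.307427) = 2.515022
p(2.515022) = 0.000905
s3 = 2.515022 − 0.000905·(2.515022 − 2.500000) / (0.000905 − 0.046180) = 2.515022 − (0.000014)/(-0.045275) = 2.515322

2.5150, 2.5153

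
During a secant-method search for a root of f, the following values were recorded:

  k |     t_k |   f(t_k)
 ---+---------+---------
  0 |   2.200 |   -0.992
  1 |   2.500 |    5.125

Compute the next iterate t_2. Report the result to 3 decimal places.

2.249

t_2 = 2.500 − 5.125·(2.500 − 2.200) / (5.125 − (-0.992))
   = 2.500 − (1.53750)/(6.11700) = 2.24865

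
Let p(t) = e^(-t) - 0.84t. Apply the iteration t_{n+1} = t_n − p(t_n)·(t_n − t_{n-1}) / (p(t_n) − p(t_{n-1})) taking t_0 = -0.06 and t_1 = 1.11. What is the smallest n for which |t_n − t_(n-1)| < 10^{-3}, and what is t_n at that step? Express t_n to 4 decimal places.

p(-0.06) = 1.112237, p(1.11) = -0.602841
t_2 = 1.110000 − (-0.602841)·(1.170000)/(-1.715078) = 0.698751;  |Δ| = 0.411249
p(0.698751) = -0.089745
t_3 = 0.698751 − (-0.089745)·(-0.411249)/(0.513096) = 0.626820;  |Δ| = 0.071931
p(0.626820) = 0.007759
t_4 = 0.626820 − 0.007759·(-0.071931)/(0.097504) = 0.632544;  |Δ| = 0.005724
p(0.632544) = -0.000099
t_5 = 0.632544 − (-0.000099)·(0.005724)/(-0.007858) = 0.632472;  |Δ| = 0.000072
|t_5 − t_4| = 0.000072 < 10^{-3}

n = 5, t_n = 0.6325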